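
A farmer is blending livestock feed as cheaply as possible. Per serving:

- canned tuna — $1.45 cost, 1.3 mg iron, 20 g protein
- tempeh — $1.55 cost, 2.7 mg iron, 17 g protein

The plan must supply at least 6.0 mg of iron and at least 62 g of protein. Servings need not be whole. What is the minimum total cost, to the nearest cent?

$4.89

With two linear requirements the optimum uses one or two foods; enumerate the corners.
canned tuna only: max(6.0/1.3, 62/20) = 4.615 servings → $6.69.
tempeh only: max(6.0/2.7, 62/17) = 3.647 servings → $5.65.
canned tuna + tempeh with both tight: 2.05 servings and 1.235 servings → $4.89.
So the least-cost plan costs $4.89.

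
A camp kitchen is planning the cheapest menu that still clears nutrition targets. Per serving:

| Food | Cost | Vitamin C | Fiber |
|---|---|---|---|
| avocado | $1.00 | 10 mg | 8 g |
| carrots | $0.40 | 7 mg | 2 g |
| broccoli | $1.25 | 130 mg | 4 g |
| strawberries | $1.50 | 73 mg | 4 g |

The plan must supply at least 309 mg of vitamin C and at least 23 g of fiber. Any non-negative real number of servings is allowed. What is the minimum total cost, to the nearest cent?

Compare the cost at each extreme point of the feasible region.
avocado only: max(309/10, 23/8) = 30.9 servings → $30.90.
carrots only: max(309/7, 23/2) = 44.14 servings → $17.66.
broccoli only: max(309/130, 23/4) = 5.75 servings → $7.19.
strawberries only: max(309/73, 23/4) = 5.75 servings → $8.62.
avocado + carrots with both targets exact would need a negative amount; discard.
avocado + broccoli with both tight: 1.754 servings and 2.242 servings → $4.56.
avocado + strawberries with both tight: 0.8143 servings and 4.121 servings → $7.00.
carrots + broccoli with both tight: 7.56 servings and 1.97 servings → $5.49.
carrots + strawberries with both tight: 3.754 servings and 3.873 servings → $7.31.
broccoli + strawberries: the both-tight solution has a negative serving — not a feasible corner.
Cheapest feasible corner: $4.56.

$4.56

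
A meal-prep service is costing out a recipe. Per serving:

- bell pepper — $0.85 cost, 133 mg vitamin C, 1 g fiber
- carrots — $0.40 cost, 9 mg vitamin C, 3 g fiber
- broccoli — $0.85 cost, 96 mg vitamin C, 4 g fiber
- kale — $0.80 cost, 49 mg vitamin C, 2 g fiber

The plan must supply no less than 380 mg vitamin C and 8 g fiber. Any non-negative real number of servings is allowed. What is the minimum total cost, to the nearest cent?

This is a tiny linear program; its minimum lies at a vertex of the feasible set. List the vertices and price them.
bell pepper only: max(380/133, 8/1) = 8 servings → $6.80.
carrots only: max(380/9, 8/3) = 42.22 servings → $16.89.
broccoli only: max(380/96, 8/4) = 3.958 servings → $3.36.
kale only: max(380/49, 8/2) = 7.755 servings → $6.20.
bell pepper + carrots with both tight: 2.738 servings and 1.754 servings → $3.03.
bell pepper + broccoli with both tight: 1.725 servings and 1.569 servings → $2.80.
bell pepper + kale with both tight: 1.696 servings and 3.152 servings → $3.96.
carrots + broccoli: intersection lies outside the first quadrant.
carrots + kale: the both-tight solution has a negative serving — not a feasible corner.
broccoli + kale: the both-tight solution has a negative serving — not a feasible corner.
The minimum over all feasible corners is $2.80.

$2.80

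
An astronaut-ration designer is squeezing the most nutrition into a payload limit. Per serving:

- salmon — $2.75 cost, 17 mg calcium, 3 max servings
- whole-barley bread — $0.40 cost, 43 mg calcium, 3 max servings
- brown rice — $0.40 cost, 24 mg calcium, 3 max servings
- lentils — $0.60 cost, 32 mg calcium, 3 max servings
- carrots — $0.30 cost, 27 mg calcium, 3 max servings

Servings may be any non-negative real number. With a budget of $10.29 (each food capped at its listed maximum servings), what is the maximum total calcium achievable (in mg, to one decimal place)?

Calcium per dollar: whole-barley bread 107.5, carrots 90, brown rice 60, lentils 53.33, salmon 6.182.
Take 3 servings of whole-barley bread: spends $1.20, +129.0 mg calcium (running total 129.0 mg).
Take 3 servings of carrots: spends $0.90, +81.0 mg calcium (running total 210.0 mg).
Take 3 servings of brown rice: spends $1.20, +72.0 mg calcium (running total 282.0 mg).
Take 3 servings of lentils: spends $1.80, +96.0 mg calcium (running total 378.0 mg).
Take 1.887 servings of salmon: spends $5.19, +32.1 mg calcium (running total 410.1 mg).
Greedy by best ratio exhausts the cost allowance optimally: 410.1 mg.

410.1 mg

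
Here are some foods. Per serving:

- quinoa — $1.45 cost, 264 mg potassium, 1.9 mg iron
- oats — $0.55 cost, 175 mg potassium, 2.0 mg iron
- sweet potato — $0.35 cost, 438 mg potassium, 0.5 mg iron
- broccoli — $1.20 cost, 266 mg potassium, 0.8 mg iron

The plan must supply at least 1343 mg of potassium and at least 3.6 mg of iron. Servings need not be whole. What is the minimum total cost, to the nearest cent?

Two binding constraints pin down two serving amounts, so the optimal mix uses at most two foods. The candidates are each food alone (scaled to the tighter of potassium/iron) and each pair with both constraints tight.
quinoa only: max(1343/264, 3.6/1.9) = 5.087 servings → $7.38.
oats only: max(1343/175, 3.6/2.0) = 7.674 servings → $4.22.
sweet potato only: max(1343/438, 3.6/0.5) = 7.2 servings → $2.52.
broccoli only: max(1343/266, 3.6/0.8) = 5.049 servings → $6.06.
quinoa + oats: intersection lies outside the first quadrant.
quinoa + sweet potato with both tight: 1.293 servings and 2.287 servings → $2.68.
quinoa + broccoli with both targets exact would need a negative amount; discard.
oats + sweet potato with both tight: 1.148 servings and 2.607 servings → $1.54.
oats + broccoli: intersection lies outside the first quadrant.
sweet potato + broccoli with both tight: 0.5373 servings and 4.164 servings → $5.19.
The minimum over all feasible corners is $1.54.

$1.54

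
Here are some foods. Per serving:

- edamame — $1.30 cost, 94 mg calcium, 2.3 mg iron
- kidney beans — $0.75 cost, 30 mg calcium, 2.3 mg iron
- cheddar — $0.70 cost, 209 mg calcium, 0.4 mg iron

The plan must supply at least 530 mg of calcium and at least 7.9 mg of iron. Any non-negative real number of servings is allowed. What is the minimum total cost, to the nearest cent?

With two linear requirements the optimum uses one or two foods; enumerate the corners.
edamame only: max(530/94, 7.9/2.3) = 5.638 servings → $7.33.
kidney beans only: max(530/30, 7.9/2.3) = 17.67 servings → $13.25.
cheddar only: max(530/209, 7.9/0.4) = 19.75 servings → $13.82.
edamame + kidney beans: intersection lies outside the first quadrant.
edamame + cheddar with both tight: 3.248 servings and 1.075 servings → $4.97.
kidney beans + cheddar with both tight: 3.07 servings and 2.095 servings → $3.77.
Cheapest feasible corner: $3.77.

$3.77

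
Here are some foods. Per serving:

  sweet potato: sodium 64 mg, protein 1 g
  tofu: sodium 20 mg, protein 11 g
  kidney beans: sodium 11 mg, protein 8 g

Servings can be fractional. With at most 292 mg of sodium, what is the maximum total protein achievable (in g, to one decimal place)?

212.4 g

Protein per mg sodium: kidney beans 0.7273, tofu 0.55, sweet potato 0.01562.
With no serving limits, spend the whole sodium allowance on kidney beans: 292 mg / 11 mg × 8 g = 212.4 g.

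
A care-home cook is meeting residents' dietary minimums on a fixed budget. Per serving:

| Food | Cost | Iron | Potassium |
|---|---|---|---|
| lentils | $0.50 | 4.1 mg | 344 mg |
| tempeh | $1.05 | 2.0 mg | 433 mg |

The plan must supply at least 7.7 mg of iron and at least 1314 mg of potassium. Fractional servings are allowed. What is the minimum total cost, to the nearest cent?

lentils only: max(7.7/4.1, 1314/344) = 3.82 servings → $1.91.
tempeh only: max(7.7/2.0, 1314/433) = 3.85 servings → $4.04.
lentils + tempeh with both tight: 0.6494 servings and 2.519 servings → $2.97.
Cheapest feasible corner: $1.91.

$1.91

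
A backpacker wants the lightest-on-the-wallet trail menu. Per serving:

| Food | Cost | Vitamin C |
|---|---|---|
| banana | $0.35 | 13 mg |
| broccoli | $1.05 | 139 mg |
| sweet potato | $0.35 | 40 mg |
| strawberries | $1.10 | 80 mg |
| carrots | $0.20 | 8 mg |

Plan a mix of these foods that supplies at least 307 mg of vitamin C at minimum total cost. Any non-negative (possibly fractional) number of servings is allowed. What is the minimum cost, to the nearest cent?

$2.32

Cost per mg of vitamin C: broccoli $0.0076, sweet potato $0.0088, strawberries $0.0138, carrots $0.0250, banana $0.0269.
With no serving limits, use only broccoli: 307 mg / 139 mg = 2.209 servings × $1.05 = $2.32.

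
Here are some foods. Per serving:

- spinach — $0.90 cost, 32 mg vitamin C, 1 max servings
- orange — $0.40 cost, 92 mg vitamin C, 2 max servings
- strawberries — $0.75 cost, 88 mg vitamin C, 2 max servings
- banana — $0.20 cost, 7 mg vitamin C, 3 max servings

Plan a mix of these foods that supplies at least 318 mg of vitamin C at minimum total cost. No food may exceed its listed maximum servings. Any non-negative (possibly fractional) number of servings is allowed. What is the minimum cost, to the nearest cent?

$1.94

Cost per mg of vitamin C: orange $0.0043, strawberries $0.0085, spinach $0.0281, banana $0.0286.
Take 2 servings of orange: +184.0 mg vitamin C for $0.80 (total $0.80, still need 134.0 mg).
Take 1.523 servings of strawberries: +134.0 mg vitamin C for $1.14 (total $1.94, still need 0.0 mg).
Greedy by cheapest-per-mg is optimal for a single linear constraint, so the minimum cost is $1.94.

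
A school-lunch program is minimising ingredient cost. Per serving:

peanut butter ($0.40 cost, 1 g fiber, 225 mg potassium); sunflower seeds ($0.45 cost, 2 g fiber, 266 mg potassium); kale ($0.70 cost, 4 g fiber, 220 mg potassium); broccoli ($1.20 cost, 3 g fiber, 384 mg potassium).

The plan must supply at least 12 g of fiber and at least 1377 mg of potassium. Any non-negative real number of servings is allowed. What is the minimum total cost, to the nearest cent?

$2.56

Minimising a linear cost over {fiber ≥ 12, potassium ≥ 1377, servings ≥ 0} — the optimum is at a vertex, using one or two foods.
peanut butter only: max(12/1, 1377/225) = 12 servings → $4.80.
sunflower seeds only: max(12/2, 1377/266) = 6 servings → $2.70.
kale only: max(12/4, 1377/220) = 6.259 servings → $4.38.
broccoli only: max(12/3, 1377/384) = 4 servings → $4.80.
peanut butter + sunflower seeds with both targets exact would need a negative amount; discard.
peanut butter + kale with both tight: 4.218 servings and 1.946 servings → $3.05.
peanut butter + broccoli: the both-tight solution has a negative serving — not a feasible corner.
sunflower seeds + kale with both tight: 4.596 servings and 0.7019 servings → $2.56.
sunflower seeds + broccoli: the both-tight solution has a negative serving — not a feasible corner.
kale + broccoli with both tight: 0.5445 servings and 3.274 servings → $4.31.
So the least-cost plan costs $2.56.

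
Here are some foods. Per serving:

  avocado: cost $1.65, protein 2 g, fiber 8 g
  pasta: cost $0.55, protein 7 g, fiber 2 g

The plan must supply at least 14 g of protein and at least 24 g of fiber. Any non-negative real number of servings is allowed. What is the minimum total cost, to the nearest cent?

avocado only: max(14/2, 24/8) = 7 servings → $11.55.
pasta only: max(14/7, 24/2) = 12 servings → $6.60.
avocado + pasta with both tight: 2.692 servings and 1.231 servings → $5.12.
Cheapest feasible corner: $5.12.

$5.12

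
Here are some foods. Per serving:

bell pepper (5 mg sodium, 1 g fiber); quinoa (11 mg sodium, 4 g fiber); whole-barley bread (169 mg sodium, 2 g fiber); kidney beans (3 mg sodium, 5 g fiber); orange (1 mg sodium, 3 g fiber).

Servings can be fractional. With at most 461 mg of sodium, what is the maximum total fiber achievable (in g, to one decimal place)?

Fiber per mg sodium: orange 3, kidney beans 1.667, quinoa 0.3636, bell pepper 0.2, whole-barley bread 0.01183.
With no serving limits, spend the whole sodium allowance on orange: 461 mg / 1 mg × 3 g = 1383.0 g.

1383.0 g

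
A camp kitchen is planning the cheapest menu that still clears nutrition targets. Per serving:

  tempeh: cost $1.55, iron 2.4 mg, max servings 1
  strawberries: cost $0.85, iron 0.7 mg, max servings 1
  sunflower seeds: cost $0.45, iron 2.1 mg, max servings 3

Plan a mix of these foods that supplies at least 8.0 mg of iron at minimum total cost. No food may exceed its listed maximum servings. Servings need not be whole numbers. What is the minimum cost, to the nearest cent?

Cost per mg of iron: sunflower seeds $0.2143, tempeh $0.6458, strawberries $1.2143.
Take 3 servings of sunflower seeds: +6.3 mg iron for $1.35 (total $1.35, still need 1.7 mg).
Take 0.7083 servings of tempeh: +1.7 mg iron for $1.10 (total $2.45, still need 0.0 mg).
Filling from the cheapest source first is optimal under one linear minimum: $2.45.

$2.45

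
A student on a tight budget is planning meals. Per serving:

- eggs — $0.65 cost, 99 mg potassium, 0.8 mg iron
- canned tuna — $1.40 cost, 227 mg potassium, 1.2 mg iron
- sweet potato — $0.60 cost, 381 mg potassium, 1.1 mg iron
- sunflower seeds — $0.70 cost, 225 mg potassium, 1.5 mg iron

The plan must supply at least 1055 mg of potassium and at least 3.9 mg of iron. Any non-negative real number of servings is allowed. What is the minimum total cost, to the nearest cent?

$2.01

At the optimum either one food covers both requirements or two foods hit both targets exactly; no other combination can be cheaper.
eggs only: max(1055/99, 3.9/0.8) = 10.66 servings → $6.93.
canned tuna only: max(1055/227, 3.9/1.2) = 4.648 servings → $6.51.
sweet potato only: max(1055/381, 3.9/1.1) = 3.545 servings → $2.13.
sunflower seeds only: max(1055/225, 3.9/1.5) = 4.689 servings → $3.28.
eggs + canned tuna: the both-tight solution has a negative serving — not a feasible corner.
eggs + sweet potato with both tight: 1.661 servings and 2.337 servings → $2.48.
eggs + sunflower seeds: intersection lies outside the first quadrant.
canned tuna + sweet potato with both tight: 1.568 servings and 1.835 servings → $3.30.
canned tuna + sunflower seeds: the both-tight solution has a negative serving — not a feasible corner.
sweet potato + sunflower seeds with both tight: 2.176 servings and 1.004 servings → $2.01.
The minimum over all feasible corners is $2.01.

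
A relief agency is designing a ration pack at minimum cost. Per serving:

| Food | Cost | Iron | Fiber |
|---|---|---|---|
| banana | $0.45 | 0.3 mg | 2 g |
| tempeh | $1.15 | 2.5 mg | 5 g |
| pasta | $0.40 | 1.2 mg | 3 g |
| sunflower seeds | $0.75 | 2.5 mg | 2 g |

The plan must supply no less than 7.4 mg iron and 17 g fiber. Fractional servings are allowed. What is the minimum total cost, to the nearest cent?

At the optimum either one food covers both requirements or two foods hit both targets exactly; no other combination can be cheaper.
banana only: max(7.4/0.3, 17/2) = 24.67 servings → $11.10.
tempeh only: max(7.4/2.5, 17/5) = 3.4 servings → $3.91.
pasta only: max(7.4/1.2, 17/3) = 6.167 servings → $2.47.
sunflower seeds only: max(7.4/2.5, 17/2) = 8.5 servings → $6.38.
banana + tempeh with both tight: 1.571 servings and 2.771 servings → $3.89.
banana + pasta: the both-tight solution has a negative serving — not a feasible corner.
banana + sunflower seeds with both tight: 6.295 servings and 2.205 servings → $4.49.
tempeh + pasta with both tight: 1.2 servings and 3.667 servings → $2.85.
tempeh + sunflower seeds: the both-tight solution has a negative serving — not a feasible corner.
pasta + sunflower seeds with both tight: 5.431 servings and 0.3529 servings → $2.44.
So the least-cost plan costs $2.44.

$2.44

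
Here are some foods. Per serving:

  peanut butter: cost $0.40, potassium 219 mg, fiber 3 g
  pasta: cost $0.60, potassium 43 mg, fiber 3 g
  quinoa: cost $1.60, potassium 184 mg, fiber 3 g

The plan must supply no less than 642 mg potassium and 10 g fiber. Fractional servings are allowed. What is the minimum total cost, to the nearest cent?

$1.33

For a min-cost LP with two ≥-constraints, a basic feasible solution has at most two positive variables.
peanut butter only: max(642/219, 10/3) = 3.333 servings → $1.33.
pasta only: max(642/43, 10/3) = 14.93 servings → $8.96.
quinoa only: max(642/184, 10/3) = 3.489 servings → $5.58.
peanut butter + pasta with both tight: 2.833 servings and 0.5 servings → $1.43.
peanut butter + quinoa with both tight: 0.819 servings and 2.514 servings → $4.35.
pasta + quinoa: the both-tight solution has a negative serving — not a feasible corner.
The minimum over all feasible corners is $1.33.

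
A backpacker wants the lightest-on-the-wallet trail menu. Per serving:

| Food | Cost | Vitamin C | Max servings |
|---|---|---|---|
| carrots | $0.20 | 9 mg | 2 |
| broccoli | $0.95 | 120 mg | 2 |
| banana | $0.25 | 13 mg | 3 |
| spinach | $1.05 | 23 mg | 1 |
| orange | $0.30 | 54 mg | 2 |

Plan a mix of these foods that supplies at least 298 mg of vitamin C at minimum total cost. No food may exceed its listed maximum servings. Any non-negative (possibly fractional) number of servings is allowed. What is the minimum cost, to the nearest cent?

Cost per mg of vitamin C: orange $0.0056, broccoli $0.0079, banana $0.0192, carrots $0.0222, spinach $0.0457.
Take 2 servings of orange: +108.0 mg vitamin C for $0.60 (total $0.60, still need 190.0 mg).
Take 1.583 servings of broccoli: +190.0 mg vitamin C for $1.50 (total $2.10, still need 0.0 mg).
Filling from the cheapest source first is optimal under one linear minimum: $2.10.

$2.10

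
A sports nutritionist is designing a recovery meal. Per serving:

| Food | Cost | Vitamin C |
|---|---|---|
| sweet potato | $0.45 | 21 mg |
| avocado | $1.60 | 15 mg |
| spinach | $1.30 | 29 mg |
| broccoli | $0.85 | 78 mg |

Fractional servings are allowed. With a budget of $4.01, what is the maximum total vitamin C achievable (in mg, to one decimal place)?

368.0 mg

Vitamin C per dollar: broccoli 91.76, sweet potato 46.67, spinach 22.31, avocado 9.375.
With no serving limits, spend the whole cost allowance on broccoli: $4.01 / $0.85 × 78 mg = 368.0 mg.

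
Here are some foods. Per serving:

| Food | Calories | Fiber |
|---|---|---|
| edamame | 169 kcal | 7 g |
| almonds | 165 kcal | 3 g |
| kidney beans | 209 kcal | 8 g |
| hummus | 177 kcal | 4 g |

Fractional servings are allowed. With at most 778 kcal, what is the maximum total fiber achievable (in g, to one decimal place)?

Fiber per kcal: edamame 0.04142, kidney beans 0.03828, hummus 0.0226, almonds 0.01818.
With no serving limits, spend the whole calories allowance on edamame: 778 kcal / 169 kcal × 7 g = 32.2 g.

32.2 g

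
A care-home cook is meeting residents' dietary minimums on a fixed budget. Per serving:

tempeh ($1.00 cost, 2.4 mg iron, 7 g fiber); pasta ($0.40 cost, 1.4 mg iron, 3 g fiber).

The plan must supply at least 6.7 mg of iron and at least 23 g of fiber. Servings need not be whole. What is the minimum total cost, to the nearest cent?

This is a tiny linear program; its minimum lies at a vertex of the feasible set. List the vertices and price them.
tempeh only: max(6.7/2.4, 23/7) = 3.286 servings → $3.29.
pasta only: max(6.7/1.4, 23/3) = 7.667 servings → $3.07.
tempeh + pasta: the both-tight solution has a negative serving — not a feasible corner.
Cheapest feasible corner: $3.07.

$3.07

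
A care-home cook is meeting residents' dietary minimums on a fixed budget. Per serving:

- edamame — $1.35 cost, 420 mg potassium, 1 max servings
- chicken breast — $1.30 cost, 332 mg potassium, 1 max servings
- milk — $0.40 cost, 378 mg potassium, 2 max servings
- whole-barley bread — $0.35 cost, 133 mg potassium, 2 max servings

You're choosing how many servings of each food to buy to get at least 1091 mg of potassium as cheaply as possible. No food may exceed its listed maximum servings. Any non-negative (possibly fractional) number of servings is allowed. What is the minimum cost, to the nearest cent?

$1.72

Cost per mg of potassium: milk $0.0011, whole-barley bread $0.0026, edamame $0.0032, chicken breast $0.0039.
Take 2 servings of milk: +756.0 mg potassium for $0.80 (total $0.80, still need 335.0 mg).
Take 2 servings of whole-barley bread: +266.0 mg potassium for $0.70 (total $1.50, still need 69.0 mg).
Take 0.1643 servings of edamame: +69.0 mg potassium for $0.22 (total $1.72, still need 0.0 mg).
Filling from the cheapest source first is optimal under one linear minimum: $1.72.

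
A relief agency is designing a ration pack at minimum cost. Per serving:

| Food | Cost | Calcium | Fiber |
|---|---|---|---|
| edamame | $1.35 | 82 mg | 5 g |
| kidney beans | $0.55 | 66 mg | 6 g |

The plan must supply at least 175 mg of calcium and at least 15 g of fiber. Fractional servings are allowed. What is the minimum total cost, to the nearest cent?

$1.46

edamame only: max(175/82, 15/5) = 3 servings → $4.05.
kidney beans only: max(175/66, 15/6) = 2.652 servings → $1.46.
edamame + kidney beans with both tight: 0.3704 servings and 2.191 servings → $1.71.
Cheapest feasible corner: $1.46.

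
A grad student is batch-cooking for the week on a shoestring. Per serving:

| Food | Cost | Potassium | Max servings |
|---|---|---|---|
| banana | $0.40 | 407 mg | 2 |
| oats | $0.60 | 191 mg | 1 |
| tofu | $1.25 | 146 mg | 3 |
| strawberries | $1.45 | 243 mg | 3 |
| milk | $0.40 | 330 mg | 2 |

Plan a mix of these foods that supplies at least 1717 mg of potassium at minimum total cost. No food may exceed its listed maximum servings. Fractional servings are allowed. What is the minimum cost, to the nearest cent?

$2.51

Cost per mg of potassium: banana $0.0010, milk $0.0012, oats $0.0031, strawberries $0.0060, tofu $0.0086.
Take 2 servings of banana: +814.0 mg potassium for $0.80 (total $0.80, still need 903.0 mg).
Take 2 servings of milk: +660.0 mg potassium for $0.80 (total $1.60, still need 243.0 mg).
Take 1 serving of oats: +191.0 mg potassium for $0.60 (total $2.20, still need 52.0 mg).
Take 0.214 servings of strawberries: +52.0 mg potassium for $0.31 (total $2.51, still need 0.0 mg).
Greedy by cheapest-per-mg is optimal for a single linear constraint, so the minimum cost is $2.51.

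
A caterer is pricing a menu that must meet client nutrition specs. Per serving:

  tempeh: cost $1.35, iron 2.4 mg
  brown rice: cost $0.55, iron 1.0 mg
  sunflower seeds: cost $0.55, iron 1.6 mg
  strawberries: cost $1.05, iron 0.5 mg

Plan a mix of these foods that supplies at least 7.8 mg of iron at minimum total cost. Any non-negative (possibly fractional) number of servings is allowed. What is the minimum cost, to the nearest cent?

Cost per mg of iron: sunflower seeds $0.3438, brown rice $0.5500, tempeh $0.5625, strawberries $2.1000.
With no serving limits, use only sunflower seeds: 7.8 mg / 1.6 mg = 4.875 servings × $0.55 = $2.68.

$2.68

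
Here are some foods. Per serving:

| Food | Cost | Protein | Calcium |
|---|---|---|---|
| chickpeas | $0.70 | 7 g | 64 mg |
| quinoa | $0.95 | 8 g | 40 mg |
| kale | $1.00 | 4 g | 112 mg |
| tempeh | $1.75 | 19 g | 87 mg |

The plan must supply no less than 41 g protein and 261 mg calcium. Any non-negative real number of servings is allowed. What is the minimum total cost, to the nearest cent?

With two linear requirements the optimum uses one or two foods; enumerate the corners.
chickpeas only: max(41/7, 261/64) = 5.857 servings → $4.10.
quinoa only: max(41/8, 261/40) = 6.525 servings → $6.20.
kale only: max(41/4, 261/112) = 10.25 servings → $10.25.
tempeh only: max(41/19, 261/87) = 3 servings → $5.25.
chickpeas + quinoa with both tight: 1.931 servings and 3.435 servings → $4.62.
chickpeas + kale with both targets exact would need a negative amount; discard.
chickpeas + tempeh with both tight: 2.293 servings and 1.313 servings → $3.90.
quinoa + kale with both tight: 4.821 servings and 0.6087 servings → $5.19.
quinoa + tempeh with both targets exact would need a negative amount; discard.
kale + tempeh with both tight: 0.782 servings and 1.993 servings → $4.27.
Cheapest feasible corner: $3.90.

$3.90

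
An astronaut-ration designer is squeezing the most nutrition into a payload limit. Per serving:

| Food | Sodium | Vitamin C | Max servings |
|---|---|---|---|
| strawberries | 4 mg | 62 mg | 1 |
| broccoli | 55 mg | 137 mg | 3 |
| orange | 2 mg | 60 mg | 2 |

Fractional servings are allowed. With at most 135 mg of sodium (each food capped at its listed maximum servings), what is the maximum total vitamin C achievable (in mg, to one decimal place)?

498.3 mg

Vitamin C per mg sodium: orange 30, strawberries 15.5, broccoli 2.491.
Take 2 servings of orange: uses 4 mg sodium, +120.0 mg vitamin C (running total 120.0 mg).
Take 1 serving of strawberries: uses 4 mg sodium, +62.0 mg vitamin C (running total 182.0 mg).
Take 2.309 servings of broccoli: uses 127 mg sodium, +316.3 mg vitamin C (running total 498.3 mg).
Filling greedily by vitamin C-per-mg sodium is optimal for one linear limit, giving 498.3 mg.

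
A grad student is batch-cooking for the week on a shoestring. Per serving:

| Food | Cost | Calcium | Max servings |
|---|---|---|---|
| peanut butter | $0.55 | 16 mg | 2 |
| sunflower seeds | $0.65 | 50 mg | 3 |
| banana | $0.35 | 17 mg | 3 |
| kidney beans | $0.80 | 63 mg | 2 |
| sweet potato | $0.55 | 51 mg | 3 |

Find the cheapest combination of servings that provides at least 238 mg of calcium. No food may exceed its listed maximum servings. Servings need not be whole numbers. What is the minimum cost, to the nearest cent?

$2.73

Cost per mg of calcium: sweet potato $0.0108, kidney beans $0.0127, sunflower seeds $0.0130, banana $0.0206, peanut butter $0.0344.
Take 3 servings of sweet potato: +153.0 mg calcium for $1.65 (total $1.65, still need 85.0 mg).
Take 1.349 servings of kidney beans: +85.0 mg calcium for $1.08 (total $2.73, still need 0.0 mg).
Greedy by cheapest-per-mg is optimal for a single linear constraint, so the minimum cost is $2.73.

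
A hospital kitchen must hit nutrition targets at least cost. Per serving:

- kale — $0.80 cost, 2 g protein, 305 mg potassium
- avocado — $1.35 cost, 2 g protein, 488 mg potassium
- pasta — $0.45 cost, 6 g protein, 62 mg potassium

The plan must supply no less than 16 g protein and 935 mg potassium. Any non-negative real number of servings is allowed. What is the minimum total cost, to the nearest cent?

For a min-cost LP with two ≥-constraints, a basic feasible solution has at most two positive variables.
kale only: max(16/2, 935/305) = 8 servings → $6.40.
avocado only: max(16/2, 935/488) = 8 servings → $10.80.
pasta only: max(16/6, 935/62) = 15.08 servings → $6.79.
kale + avocado: intersection lies outside the first quadrant.
kale + pasta with both tight: 2.707 servings and 1.764 servings → $2.96.
avocado + pasta with both tight: 1.647 servings and 2.118 servings → $3.18.
Cheapest feasible corner: $2.96.

$2.96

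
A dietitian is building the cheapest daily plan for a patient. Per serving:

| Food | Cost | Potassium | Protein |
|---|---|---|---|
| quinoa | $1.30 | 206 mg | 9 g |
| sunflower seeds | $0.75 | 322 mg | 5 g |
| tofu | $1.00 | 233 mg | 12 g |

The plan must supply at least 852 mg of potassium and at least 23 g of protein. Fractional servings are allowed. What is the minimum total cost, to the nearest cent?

For a min-cost LP with two ≥-constraints, a basic feasible solution has at most two positive variables.
quinoa only: max(852/206, 23/9) = 4.136 servings → $5.38.
sunflower seeds only: max(852/322, 23/5) = 4.6 servings → $3.45.
tofu only: max(852/233, 23/12) = 3.657 servings → $3.66.
quinoa + sunflower seeds with both tight: 1.684 servings and 1.569 servings → $3.37.
quinoa + tofu with both targets exact would need a negative amount; discard.
sunflower seeds + tofu with both tight: 1.803 servings and 1.166 servings → $2.52.
The minimum over all feasible corners is $2.52.

$2.52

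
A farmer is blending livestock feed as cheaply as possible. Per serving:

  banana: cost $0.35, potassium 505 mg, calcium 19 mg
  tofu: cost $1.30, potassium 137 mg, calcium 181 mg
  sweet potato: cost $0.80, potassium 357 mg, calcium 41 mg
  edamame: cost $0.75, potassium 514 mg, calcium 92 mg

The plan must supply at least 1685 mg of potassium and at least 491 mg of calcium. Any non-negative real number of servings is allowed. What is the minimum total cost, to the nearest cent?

An LP optimum is at a vertex; with two nutrient constraints at most two foods are used. Check each candidate.
banana only: max(1685/505, 491/19) = 25.84 servings → $9.04.
tofu only: max(1685/137, 491/181) = 12.3 servings → $15.99.
sweet potato only: max(1685/357, 491/41) = 11.98 servings → $9.58.
edamame only: max(1685/514, 491/92) = 5.337 servings → $4.00.
banana + tofu with both tight: 2.677 servings and 2.432 servings → $4.10.
banana + sweet potato: the both-tight solution has a negative serving — not a feasible corner.
banana + edamame: the both-tight solution has a negative serving — not a feasible corner.
tofu + sweet potato with both tight: 1.8 servings and 4.029 servings → $5.56.
tofu + edamame with both tight: 1.21 servings and 2.956 servings → $3.79.
sweet potato + edamame with both targets exact would need a negative amount; discard.
So the least-cost plan costs $3.79.

$3.79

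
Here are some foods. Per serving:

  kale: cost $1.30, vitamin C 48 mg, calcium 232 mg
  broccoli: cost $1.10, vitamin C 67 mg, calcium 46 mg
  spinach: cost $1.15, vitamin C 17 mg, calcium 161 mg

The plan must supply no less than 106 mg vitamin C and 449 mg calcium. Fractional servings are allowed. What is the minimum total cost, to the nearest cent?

At the optimum either one food covers both requirements or two foods hit both targets exactly; no other combination can be cheaper.
kale only: max(106/48, 449/232) = 2.208 servings → $2.87.
broccoli only: max(106/67, 449/46) = 9.761 servings → $10.74.
spinach only: max(106/17, 449/161) = 6.235 servings → $7.17.
kale + broccoli with both tight: 1.89 servings and 0.228 servings → $2.71.
kale + spinach: the both-tight solution has a negative serving — not a feasible corner.
broccoli + spinach with both tight: 0.9428 servings and 2.519 servings → $3.93.
So the least-cost plan costs $2.71.

$2.71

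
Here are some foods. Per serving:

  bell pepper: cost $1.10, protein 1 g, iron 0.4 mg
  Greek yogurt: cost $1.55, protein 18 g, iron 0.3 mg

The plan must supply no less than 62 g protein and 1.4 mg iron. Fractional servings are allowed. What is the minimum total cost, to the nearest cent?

$6.31

With two linear requirements the optimum uses one or two foods; enumerate the corners.
bell pepper only: max(62/1, 1.4/0.4) = 62 servings → $68.20.
Greek yogurt only: max(62/18, 1.4/0.3) = 4.667 servings → $7.23.
bell pepper + Greek yogurt with both tight: 0.9565 servings and 3.391 servings → $6.31.
So the least-cost plan costs $6.31.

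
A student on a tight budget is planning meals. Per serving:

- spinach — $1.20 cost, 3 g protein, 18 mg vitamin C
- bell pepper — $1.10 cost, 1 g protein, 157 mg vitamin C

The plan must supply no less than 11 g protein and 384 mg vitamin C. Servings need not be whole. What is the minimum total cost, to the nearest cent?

$5.87

The cheapest plan sits at a corner of the feasible region — with two constraints it uses at most two foods.
spinach only: max(11/3, 384/18) = 21.33 servings → $25.60.
bell pepper only: max(11/1, 384/157) = 11 servings → $12.10.
spinach + bell pepper with both tight: 2.965 servings and 2.106 servings → $5.87.
Cheapest feasible corner: $5.87.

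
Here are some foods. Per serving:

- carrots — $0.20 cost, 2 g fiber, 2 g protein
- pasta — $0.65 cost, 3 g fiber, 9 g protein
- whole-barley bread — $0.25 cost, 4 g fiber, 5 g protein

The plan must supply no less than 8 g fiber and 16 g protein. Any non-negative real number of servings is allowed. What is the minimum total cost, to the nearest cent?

$0.80

Compare the cost at each extreme point of the feasible region.
carrots only: max(8/2, 16/2) = 8 servings → $1.60.
pasta only: max(8/3, 16/9) = 2.667 servings → $1.73.
whole-barley bread only: max(8/4, 16/5) = 3.2 servings → $0.80.
carrots + pasta with both tight: 2 servings and 1.333 servings → $1.27.
carrots + whole-barley bread: the both-tight solution has a negative serving — not a feasible corner.
pasta + whole-barley bread with both tight: 1.143 servings and 1.143 servings → $1.03.
So the least-cost plan costs $0.80.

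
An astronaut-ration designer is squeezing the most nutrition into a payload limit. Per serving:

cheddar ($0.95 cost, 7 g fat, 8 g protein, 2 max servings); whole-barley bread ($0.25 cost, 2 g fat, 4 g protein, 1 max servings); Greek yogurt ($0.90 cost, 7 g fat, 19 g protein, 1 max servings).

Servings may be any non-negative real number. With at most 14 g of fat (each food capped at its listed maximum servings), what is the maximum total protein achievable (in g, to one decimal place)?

28.7 g

Protein per g fat: Greek yogurt 2.714, whole-barley bread 2, cheddar 1.143.
Take 1 serving of Greek yogurt: uses 7 g fat, +19.0 g protein (running total 19.0 g).
Take 1 serving of whole-barley bread: uses 2 g fat, +4.0 g protein (running total 23.0 g).
Take 0.7143 servings of cheddar: uses 5 g fat, +5.7 g protein (running total 28.7 g).
Greedy by best ratio exhausts the fat allowance optimally: 28.7 g.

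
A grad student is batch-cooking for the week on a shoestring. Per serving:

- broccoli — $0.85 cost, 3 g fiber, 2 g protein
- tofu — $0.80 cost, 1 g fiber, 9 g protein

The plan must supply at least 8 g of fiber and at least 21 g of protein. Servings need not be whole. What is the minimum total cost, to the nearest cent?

Check every corner: each single food scaled to meet both minima, and each pair solved so both constraints bind.
broccoli only: max(8/3, 21/2) = 10.5 servings → $8.93.
tofu only: max(8/1, 21/9) = 8 servings → $6.40.
broccoli + tofu with both tight: 2.04 servings and 1.88 servings → $3.24.
Cheapest feasible corner: $3.24.

$3.24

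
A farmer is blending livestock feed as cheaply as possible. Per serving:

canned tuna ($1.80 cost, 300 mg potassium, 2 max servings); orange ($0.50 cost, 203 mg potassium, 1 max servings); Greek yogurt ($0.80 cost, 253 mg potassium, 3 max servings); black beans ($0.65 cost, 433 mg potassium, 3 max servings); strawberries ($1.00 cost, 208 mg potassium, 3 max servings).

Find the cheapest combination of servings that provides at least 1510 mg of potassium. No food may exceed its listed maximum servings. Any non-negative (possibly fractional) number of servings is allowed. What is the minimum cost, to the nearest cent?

Cost per mg of potassium: black beans $0.0015, orange $0.0025, Greek yogurt $0.0032, strawberries $0.0048, canned tuna $0.0060.
Take 3 servings of black beans: +1299.0 mg potassium for $1.95 (total $1.95, still need 211.0 mg).
Take 1 serving of orange: +203.0 mg potassium for $0.50 (total $2.45, still need 8.0 mg).
Take 0.03162 servings of Greek yogurt: +8.0 mg potassium for $0.03 (total $2.48, still need 0.0 mg).
Filling from the cheapest source first is optimal under one linear minimum: $2.48.

$2.48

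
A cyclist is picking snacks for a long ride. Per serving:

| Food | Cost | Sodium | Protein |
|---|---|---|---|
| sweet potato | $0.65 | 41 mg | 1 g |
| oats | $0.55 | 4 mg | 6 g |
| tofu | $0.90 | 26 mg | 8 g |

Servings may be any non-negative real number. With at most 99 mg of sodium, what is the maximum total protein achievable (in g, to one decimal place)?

148.5 g

Protein per mg sodium: oats 1.5, tofu 0.3077, sweet potato 0.02439.
With no serving limits, spend the whole sodium allowance on oats: 99 mg / 4 mg × 6 g = 148.5 g.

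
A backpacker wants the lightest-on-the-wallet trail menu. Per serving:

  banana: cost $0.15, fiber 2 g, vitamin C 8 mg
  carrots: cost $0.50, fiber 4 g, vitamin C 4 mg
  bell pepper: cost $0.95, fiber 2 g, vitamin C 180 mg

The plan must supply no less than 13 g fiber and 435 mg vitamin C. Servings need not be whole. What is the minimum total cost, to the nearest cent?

$2.76

Two binding constraints pin down two serving amounts, so the optimal mix uses at most two foods. The candidates are each food alone (scaled to the tighter of fiber/vitamin C) and each pair with both constraints tight.
banana only: max(13/2, 435/8) = 54.38 servings → $8.16.
carrots only: max(13/4, 435/4) = 108.8 servings → $54.38.
bell pepper only: max(13/2, 435/180) = 6.5 servings → $6.17.
banana + carrots: the both-tight solution has a negative serving — not a feasible corner.
banana + bell pepper with both tight: 4.273 servings and 2.227 servings → $2.76.
carrots + bell pepper with both tight: 2.065 servings and 2.371 servings → $3.28.
Cheapest feasible corner: $2.76.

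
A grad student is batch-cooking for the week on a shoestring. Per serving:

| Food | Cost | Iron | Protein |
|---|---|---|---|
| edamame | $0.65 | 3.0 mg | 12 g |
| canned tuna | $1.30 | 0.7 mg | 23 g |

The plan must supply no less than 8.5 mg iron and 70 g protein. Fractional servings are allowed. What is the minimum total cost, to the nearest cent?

edamame only: max(8.5/3.0, 70/12) = 5.833 servings → $3.79.
canned tuna only: max(8.5/0.7, 70/23) = 12.14 servings → $15.79.
edamame + canned tuna with both tight: 2.417 servings and 1.782 servings → $3.89.
So the least-cost plan costs $3.79.

$3.79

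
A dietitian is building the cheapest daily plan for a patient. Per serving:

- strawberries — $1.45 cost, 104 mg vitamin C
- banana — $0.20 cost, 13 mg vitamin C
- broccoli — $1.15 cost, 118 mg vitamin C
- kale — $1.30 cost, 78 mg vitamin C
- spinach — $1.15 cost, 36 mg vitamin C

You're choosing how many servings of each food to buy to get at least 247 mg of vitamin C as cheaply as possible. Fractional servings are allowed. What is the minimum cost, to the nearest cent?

Cost per mg of vitamin C: broccoli $0.0097, strawberries $0.0139, banana $0.0154, kale $0.0167, spinach $0.0319.
With no serving limits, use only broccoli: 247 mg / 118 mg = 2.093 servings × $1.15 = $2.41.

$2.41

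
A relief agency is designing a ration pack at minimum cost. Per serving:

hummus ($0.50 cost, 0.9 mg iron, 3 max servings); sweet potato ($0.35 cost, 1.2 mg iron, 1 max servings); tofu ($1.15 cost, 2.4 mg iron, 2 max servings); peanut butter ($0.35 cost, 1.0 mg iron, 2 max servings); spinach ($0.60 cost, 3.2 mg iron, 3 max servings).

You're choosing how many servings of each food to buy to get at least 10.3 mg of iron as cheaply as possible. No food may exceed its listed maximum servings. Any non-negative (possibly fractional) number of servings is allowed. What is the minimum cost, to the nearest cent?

Cost per mg of iron: spinach $0.1875, sweet potato $0.2917, peanut butter $0.3500, tofu $0.4792, hummus $0.5556.
Take 3 servings of spinach: +9.6 mg iron for $1.80 (total $1.80, still need 0.7 mg).
Take 0.5833 servings of sweet potato: +0.7 mg iron for $0.20 (total $2.00, still need 0.0 mg).
Greedy by cheapest-per-mg is optimal for a single linear constraint, so the minimum cost is $2.00.

$2.00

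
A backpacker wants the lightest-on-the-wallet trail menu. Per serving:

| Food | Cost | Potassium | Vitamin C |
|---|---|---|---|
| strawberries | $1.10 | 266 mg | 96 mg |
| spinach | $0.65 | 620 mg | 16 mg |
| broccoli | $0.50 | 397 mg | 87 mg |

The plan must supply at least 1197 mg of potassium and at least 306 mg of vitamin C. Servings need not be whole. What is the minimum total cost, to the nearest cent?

Minimising a linear cost over {potassium ≥ 1197, vitamin C ≥ 306, servings ≥ 0} — the optimum is at a vertex, using one or two foods.
strawberries only: max(1197/266, 306/96) = 4.5 servings → $4.95.
spinach only: max(1197/620, 306/16) = 19.12 servings → $12.43.
broccoli only: max(1197/397, 306/87) = 3.517 servings → $1.76.
strawberries + spinach with both tight: 3.086 servings and 0.6065 servings → $3.79.
strawberries + broccoli with both tight: 1.159 servings and 2.239 servings → $2.39.
spinach + broccoli: the both-tight solution has a negative serving — not a feasible corner.
The minimum over all feasible corners is $1.76.

$1.76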